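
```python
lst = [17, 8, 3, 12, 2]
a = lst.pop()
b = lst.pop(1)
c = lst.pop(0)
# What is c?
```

After line 1: lst = [17, 8, 3, 12, 2]
After line 2 (pop() -> a = 2): lst = [17, 8, 3, 12]
After line 3 (pop(1) -> b = 8): lst = [17, 3, 12]
After line 4 (pop(0) -> c = 17): lst = [3, 12]

17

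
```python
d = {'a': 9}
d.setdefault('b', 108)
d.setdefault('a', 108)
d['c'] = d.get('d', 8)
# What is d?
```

After line 1: d = {'a': 9}
After line 2 (setdefault adds 'b'=108): d = {'a': 9, 'b': 108}
After line 3 (setdefault 'a' no-op, already exists): d = {'a': 9, 'b': 108}
After line 4 (get('d', 8) returns default since 'd' not in d): d = {'a': 9, 'b': 108, 'c': 8}

{'a': 9, 'b': 108, 'c': 8}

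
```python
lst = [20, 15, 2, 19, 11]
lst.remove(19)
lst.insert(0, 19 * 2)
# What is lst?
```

After line 1: lst = [20, 15, 2, 19, 11]
After line 2 (remove first 19): lst = [20, 15, 2, 11]
After line 3 (insert 38 at index 0): lst = [38, 20, 15, 2, 11]

[38, 20, 15, 2, 11]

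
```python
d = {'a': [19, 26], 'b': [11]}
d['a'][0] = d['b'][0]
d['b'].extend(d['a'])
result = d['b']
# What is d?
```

After line 1: d = {'a': [19, 26], 'b': [11]}
After line 2 (a[0] = b[0] = 11): d = {'a': [11, 26], 'b': [11]}
After line 3 (b.extend(a) appends [11, 26]): d = {'a': [11, 26], 'b': [11, 11, 26]}
After line 4: result = d['b'] = [11, 11, 26]

{'a': [11, 26], 'b': [11, 11, 26]}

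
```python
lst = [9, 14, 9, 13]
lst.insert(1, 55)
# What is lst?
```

[9, 55, 14, 9, 13]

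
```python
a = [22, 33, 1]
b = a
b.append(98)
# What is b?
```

After line 1: a = [22, 33, 1]
After line 2 (b = a is an alias, same object): a = [22, 33, 1], b = [22, 33, 1]
After line 3 (b.append mutates the shared list): a = [22, 33, 1, 98], b = [22, 33, 1, 98]

[22, 33, 1, 98]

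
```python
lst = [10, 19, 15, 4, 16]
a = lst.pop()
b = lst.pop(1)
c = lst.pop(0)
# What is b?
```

After line 1: lst = [10, 19, 15, 4, 16]
After line 2 (pop() -> a = 16): lst = [10, 19, 15, 4]
After line 3 (pop(1) -> b = 19): lst = [10, 15, 4]
After line 4 (pop(0) -> c = 10): lst = [15, 4]

19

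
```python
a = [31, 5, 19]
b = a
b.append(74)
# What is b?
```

After line 1: a = [31, 5, 19]
After line 2 (b = a is an alias, same object): a = [31, 5, 19], b = [31, 5, 19]
After line 3 (b.append mutates the shared list): a = [31, 5, 19, 74], b = [31, 5, 19, 74]

[31, 5, 19, 74]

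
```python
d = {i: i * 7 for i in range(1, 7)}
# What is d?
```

{1: 7, 2: 14, 3: 21, 4: 28, 5: 35, 6: 42}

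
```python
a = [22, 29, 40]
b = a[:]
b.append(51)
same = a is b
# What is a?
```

After line 1: a = [22, 29, 40]
After line 2 (b = a[:] is a shallow copy, new object): a = [22, 29, 40], b = [22, 29, 40]
After line 3 (append only mutates b): a = [22, 29, 40], b = [22, 29, 40, 51]
After line 4 (same = a is b; different objects -> False): same = False

[22, 29, 40]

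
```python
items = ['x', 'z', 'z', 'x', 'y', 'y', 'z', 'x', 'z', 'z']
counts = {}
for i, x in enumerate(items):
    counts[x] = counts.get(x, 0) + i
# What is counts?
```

Initial: counts = {}, items = ['x', 'z', 'z', 'x', 'y', 'y', 'z', 'x', 'z', 'z']
i=0, x='x': counts = {'x': 0}
i=1, x='z': counts = {'x': 0, 'z': 1}
i=2, x='z': counts = {'x': 0, 'z': 3}
i=3, x='x': counts = {'x': 3, 'z': 3}
i=4, x='y': counts = {'x': 3, 'z': 3, 'y': 4}
i=5, x='y': counts = {'x': 3, 'z': 3, 'y': 9}
i=6, x='z': counts = {'x': 3, 'z': 9, 'y': 9}
i=7, x='x': counts = {'x': 10, 'z': 9, 'y': 9}
i=8, x='z': counts = {'x': 10, 'z': 17, 'y': 9}
i=9, x='z': counts = {'x': 10, 'z': 26, 'y': 9}

{'x': 10, 'z': 26, 'y': 9}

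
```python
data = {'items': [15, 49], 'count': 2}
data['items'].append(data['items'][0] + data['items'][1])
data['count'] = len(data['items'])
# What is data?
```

After line 1: data = {'items': [15, 49], 'count': 2}
After line 2 (append 15 + 49 = 64): data = {'items': [15, 49, 64], 'count': 2}
After line 3 (count = len(items) = 3): data = {'items': [15, 49, 64], 'count': 3}

{'items': [15, 49, 64], 'count': 3}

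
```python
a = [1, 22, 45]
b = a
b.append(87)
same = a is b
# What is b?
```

After line 1: a = [1, 22, 45]
After line 2 (b = a is an alias, same object): a = [1, 22, 45], b = [1, 22, 45]
After line 3 (b.append mutates the shared list): a = [1, 22, 45, 87], b = [1, 22, 45, 87]
After line 4 (same = a is b; same object -> True): same = True

[1, 22, 45, 87]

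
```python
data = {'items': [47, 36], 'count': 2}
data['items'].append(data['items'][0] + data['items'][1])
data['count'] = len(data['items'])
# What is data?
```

After line 1: data = {'items': [47, 36], 'count': 2}
After line 2 (append 47 + 36 = 83): data = {'items': [47, 36, 83], 'count': 2}
After line 3 (count = len(items) = 3): data = {'items': [47, 36, 83], 'count': 3}

{'items': [47, 36, 83], 'count': 3}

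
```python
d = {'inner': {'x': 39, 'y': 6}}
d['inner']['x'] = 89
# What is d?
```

After line 1: d = {'inner': {'x': 39, 'y': 6}}
After line 2 (inner x overwritten): d = {'inner': {'x': 89, 'y': 6}}

{'inner': {'x': 89, 'y': 6}}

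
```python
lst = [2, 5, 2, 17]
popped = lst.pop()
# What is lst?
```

[2, 5, 2]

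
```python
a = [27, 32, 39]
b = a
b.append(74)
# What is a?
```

After line 1: a = [27, 32, 39]
After line 2 (b = a is an alias, same object): a = [27, 32, 39], b = [27, 32, 39]
After line 3 (b.append mutates the shared list): a = [27, 32, 39, 74], b = [27, 32, 39, 74]

[27, 32, 39, 74]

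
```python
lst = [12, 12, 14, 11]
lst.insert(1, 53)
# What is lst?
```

[12, 53, 12, 14, 11]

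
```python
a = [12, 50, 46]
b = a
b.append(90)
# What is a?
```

After line 1: a = [12, 50, 46]
After line 2 (b = a is an alias, same object): a = [12, 50, 46], b = [12, 50, 46]
After line 3 (b.append mutates the shared list): a = [12, 50, 46, 90], b = [12, 50, 46, 90]

[12, 50, 46, 90]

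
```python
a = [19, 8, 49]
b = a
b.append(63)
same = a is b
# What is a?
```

After line 1: a = [19, 8, 49]
After line 2 (b = a is an alias, same object): a = [19, 8, 49], b = [19, 8, 49]
After line 3 (b.append mutates the shared list): a = [19, 8, 49, 63], b = [19, 8, 49, 63]
After line 4 (same = a is b; same object -> True): same = True

[19, 8, 49, 63]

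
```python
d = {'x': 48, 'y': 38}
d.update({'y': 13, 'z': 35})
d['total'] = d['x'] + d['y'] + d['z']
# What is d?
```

After line 1: d = {'x': 48, 'y': 38}
After line 2 (y overwritten, z added): d = {'x': 48, 'y': 13, 'z': 35}
After line 3 (total = 48 + 13 + 35 = 96): d = {'x': 48, 'y': 13, 'z': 35, 'total': 96}

{'x': 48, 'y': 13, 'z': 35, 'total': 96}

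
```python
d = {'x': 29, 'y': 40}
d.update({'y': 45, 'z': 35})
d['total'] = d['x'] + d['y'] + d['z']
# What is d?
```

After line 1: d = {'x': 29, 'y': 40}
After line 2 (y overwritten, z added): d = {'x': 29, 'y': 45, 'z': 35}
After line 3 (total = 29 + 45 + 35 = 109): d = {'x': 29, 'y': 45, 'z': 35, 'total': 109}

{'x': 29, 'y': 45, 'z': 35, 'total': 109}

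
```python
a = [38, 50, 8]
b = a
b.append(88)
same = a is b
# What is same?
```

After line 1: a = [38, 50, 8]
After line 2 (b = a is an alias, same object): a = [38, 50, 8], b = [38, 50, 8]
After line 3 (b.append mutates the shared list): a = [38, 50, 8, 88], b = [38, 50, 8, 88]
After line 4 (same = a is b; same object -> True): same = True

True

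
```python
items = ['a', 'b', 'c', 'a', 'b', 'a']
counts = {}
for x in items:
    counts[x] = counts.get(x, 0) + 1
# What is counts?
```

Initial: counts = {}, items = ['a', 'b', 'c', 'a', 'b', 'a']
See 'a': counts = {'a': 1}
See 'b': counts = {'a': 1, 'b': 1}
See 'c': counts = {'a': 1, 'b': 1, 'c': 1}
See 'a': counts = {'a': 2, 'b': 1, 'c': 1}
See 'b': counts = {'a': 2, 'b': 2, 'c': 1}
See 'a': counts = {'a': 3, 'b': 2, 'c': 1}

{'a': 3, 'b': 2, 'c': 1}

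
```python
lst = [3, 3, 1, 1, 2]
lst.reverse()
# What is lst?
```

[2, 1, 1, 3, 3]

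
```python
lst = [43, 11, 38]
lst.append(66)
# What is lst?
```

[43, 11, 38, 66]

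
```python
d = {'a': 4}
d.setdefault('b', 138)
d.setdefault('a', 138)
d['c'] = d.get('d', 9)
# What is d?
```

After line 1: d = {'a': 4}
After line 2 (setdefault adds 'b'=138): d = {'a': 4, 'b': 138}
After line 3 (setdefault 'a' no-op, already exists): d = {'a': 4, 'b': 138}
After line 4 (get('d', 9) returns default since 'd' not in d): d = {'a': 4, 'b': 138, 'c': 9}

{'a': 4, 'b': 138, 'c': 9}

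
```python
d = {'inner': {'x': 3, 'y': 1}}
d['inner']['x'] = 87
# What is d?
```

After line 1: d = {'inner': {'x': 3, 'y': 1}}
After line 2 (inner x overwritten): d = {'inner': {'x': 87, 'y': 1}}

{'inner': {'x': 87, 'y': 1}}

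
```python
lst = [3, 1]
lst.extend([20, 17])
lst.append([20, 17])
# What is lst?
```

After line 1: lst = [3, 1]
After line 2 (extend unpacks [20, 17]): lst = [3, 1, 20, 17]
After line 3 (append adds [20, 17] as single element): lst = [3, 1, 20, 17, [20, 17]]

[3, 1, 20, 17, [20, 17]]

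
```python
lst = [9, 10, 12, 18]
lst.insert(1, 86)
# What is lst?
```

[9, 86, 10, 12, 18]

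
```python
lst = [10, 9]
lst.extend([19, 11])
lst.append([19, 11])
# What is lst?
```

After line 1: lst = [10, 9]
After line 2 (extend unpacks [19, 11]): lst = [10, 9, 19, 11]
After line 3 (append adds [19, 11] as single element): lst = [10, 9, 19, 11, [19, 11]]

[10, 9, 19, 11, [19, 11]]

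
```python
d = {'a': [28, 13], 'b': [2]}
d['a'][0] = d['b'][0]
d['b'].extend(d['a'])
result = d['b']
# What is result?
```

After line 1: d = {'a': [28, 13], 'b': [2]}
After line 2 (a[0] = b[0] = 2): d = {'a': [2, 13], 'b': [2]}
After line 3 (b.extend(a) appends [2, 13]): d = {'a': [2, 13], 'b': [2, 2, 13]}
After line 4: result = d['b'] = [2, 2, 13]

[2, 2, 13]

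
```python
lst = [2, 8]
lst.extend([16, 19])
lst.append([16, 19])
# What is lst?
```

After line 1: lst = [2, 8]
After line 2 (extend unpacks [16, 19]): lst = [2, 8, 16, 19]
After line 3 (append adds [16, 19] as single element): lst = [2, 8, 16, 19, [16, 19]]

[2, 8, 16, 19, [16, 19]]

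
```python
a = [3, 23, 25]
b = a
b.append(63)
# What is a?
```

After line 1: a = [3, 23, 25]
After line 2 (b = a is an alias, same object): a = [3, 23, 25], b = [3, 23, 25]
After line 3 (b.append mutates the shared list): a = [3, 23, 25, 63], b = [3, 23, 25, 63]

[3, 23, 25, 63]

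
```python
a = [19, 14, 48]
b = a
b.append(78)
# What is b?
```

After line 1: a = [19, 14, 48]
After line 2 (b = a is an alias, same object): a = [19, 14, 48], b = [19, 14, 48]
After line 3 (b.append mutates the shared list): a = [19, 14, 48, 78], b = [19, 14, 48, 78]

[19, 14, 48, 78]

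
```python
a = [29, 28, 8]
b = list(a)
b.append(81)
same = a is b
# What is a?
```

After line 1: a = [29, 28, 8]
After line 2 (b = list(a) is a shallow copy, new object): a = [29, 28, 8], b = [29, 28, 8]
After line 3 (append only mutates b): a = [29, 28, 8], b = [29, 28, 8, 81]
After line 4 (same = a is b; different objects -> False): same = False

[29, 28, 8]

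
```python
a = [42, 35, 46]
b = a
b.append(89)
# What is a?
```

After line 1: a = [42, 35, 46]
After line 2 (b = a is an alias, same object): a = [42, 35, 46], b = [42, 35, 46]
After line 3 (b.append mutates the shared list): a = [42, 35, 46, 89], b = [42, 35, 46, 89]

[42, 35, 46, 89]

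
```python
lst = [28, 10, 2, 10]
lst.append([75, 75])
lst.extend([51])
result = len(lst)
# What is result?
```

After line 1: lst = [28, 10, 2, 10]
After line 2 (append adds [75, 75] as single element): lst = [28, 10, 2, 10, [75, 75]]
After line 3 (extend unpacks [51], adds 51): lst = [28, 10, 2, 10, [75, 75], 51]
After line 4: result = len(lst) = 6

6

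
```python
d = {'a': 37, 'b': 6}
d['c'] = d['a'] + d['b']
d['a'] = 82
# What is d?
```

After line 1: d = {'a': 37, 'b': 6}
After line 2 (d['c'] = 37 + 6): d = {'a': 37, 'b': 6, 'c': 43}
After line 3: d = {'a': 82, 'b': 6, 'c': 43}

{'a': 82, 'b': 6, 'c': 43}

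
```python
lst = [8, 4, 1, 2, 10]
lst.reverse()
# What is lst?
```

[10, 2, 1, 4, 8]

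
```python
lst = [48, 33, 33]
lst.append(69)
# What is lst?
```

[48, 33, 33, 69]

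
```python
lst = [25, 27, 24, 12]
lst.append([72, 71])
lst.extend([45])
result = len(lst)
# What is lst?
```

After line 1: lst = [25, 27, 24, 12]
After line 2 (append adds [72, 71] as single element): lst = [25, 27, 24, 12, [72, 71]]
After line 3 (extend unpacks [45], adds 45): lst = [25, 27, 24, 12, [72, 71], 45]
After line 4: result = len(lst) = 6

[25, 27, 24, 12, [72, 71], 45]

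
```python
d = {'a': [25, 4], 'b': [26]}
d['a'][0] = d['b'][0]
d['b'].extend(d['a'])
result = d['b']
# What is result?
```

After line 1: d = {'a': [25, 4], 'b': [26]}
After line 2 (a[0] = b[0] = 26): d = {'a': [26, 4], 'b': [26]}
After line 3 (b.extend(a) appends [26, 4]): d = {'a': [26, 4], 'b': [26, 26, 4]}
After line 4: result = d['b'] = [26, 26, 4]

[26, 26, 4]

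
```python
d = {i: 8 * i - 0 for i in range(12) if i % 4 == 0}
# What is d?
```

{0: 0, 4: 32, 8: 64}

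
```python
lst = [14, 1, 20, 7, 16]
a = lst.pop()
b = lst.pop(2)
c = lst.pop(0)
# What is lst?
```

After line 1: lst = [14, 1, 20, 7, 16]
After line 2 (pop() -> a = 16): lst = [14, 1, 20, 7]
After line 3 (pop(2) -> b = 20): lst = [14, 1, 7]
After line 4 (pop(0) -> c = 14): lst = [1, 7]

[1, 7]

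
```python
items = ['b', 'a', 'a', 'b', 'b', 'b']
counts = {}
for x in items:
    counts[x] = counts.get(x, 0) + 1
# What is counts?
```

Initial: counts = {}, items = ['b', 'a', 'a', 'b', 'b', 'b']
See 'b': counts = {'b': 1}
See 'a': counts = {'b': 1, 'a': 1}
See 'a': counts = {'b': 1, 'a': 2}
See 'b': counts = {'b': 2, 'a': 2}
See 'b': counts = {'b': 3, 'a': 2}
See 'b': counts = {'b': 4, 'a': 2}

{'b': 4, 'a': 2}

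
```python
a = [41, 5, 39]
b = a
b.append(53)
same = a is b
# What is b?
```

After line 1: a = [41, 5, 39]
After line 2 (b = a is an alias, same object): a = [41, 5, 39], b = [41, 5, 39]
After line 3 (b.append mutates the shared list): a = [41, 5, 39, 53], b = [41, 5, 39, 53]
After line 4 (same = a is b; same object -> True): same = True

[41, 5, 39, 53]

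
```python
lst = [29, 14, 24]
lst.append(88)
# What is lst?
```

[29, 14, 24, 88]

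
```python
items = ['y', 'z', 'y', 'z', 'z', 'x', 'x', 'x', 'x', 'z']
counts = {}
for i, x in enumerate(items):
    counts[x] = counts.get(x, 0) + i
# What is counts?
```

Initial: counts = {}, items = ['y', 'z', 'y', 'z', 'z', 'x', 'x', 'x', 'x', 'z']
i=0, x='y': counts = {'y': 0}
i=1, x='z': counts = {'y': 0, 'z': 1}
i=2, x='y': counts = {'y': 2, 'z': 1}
i=3, x='z': counts = {'y': 2, 'z': 4}
i=4, x='z': counts = {'y': 2, 'z': 8}
i=5, x='x': counts = {'y': 2, 'z': 8, 'x': 5}
i=6, x='x': counts = {'y': 2, 'z': 8, 'x': 11}
i=7, x='x': counts = {'y': 2, 'z': 8, 'x': 18}
i=8, x='x': counts = {'y': 2, 'z': 8, 'x': 26}
i=9, x='z': counts = {'y': 2, 'z': 17, 'x': 26}

{'y': 2, 'z': 17, 'x': 26}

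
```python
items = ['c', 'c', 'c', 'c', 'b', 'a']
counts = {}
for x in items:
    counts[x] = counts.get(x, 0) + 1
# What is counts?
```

Initial: counts = {}, items = ['c', 'c', 'c', 'c', 'b', 'a']
See 'c': counts = {'c': 1}
See 'c': counts = {'c': 2}
See 'c': counts = {'c': 3}
See 'c': counts = {'c': 4}
See 'b': counts = {'c': 4, 'b': 1}
See 'a': counts = {'c': 4, 'b': 1, 'a': 1}

{'c': 4, 'b': 1, 'a': 1}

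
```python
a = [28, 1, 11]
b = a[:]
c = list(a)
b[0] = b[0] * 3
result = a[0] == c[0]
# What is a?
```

After line 1: a = [28, 1, 11]
After line 2 (b = a[:], copy): a = [28, 1, 11], b = [28, 1, 11]
After line 3 (c = list(a) is a copy, new object): c = [28, 1, 11]
After line 4 (b[0] = 28 * 3 = 84; only b mutates (copy)): a = [28, 1, 11], b = [84, 1, 11], c = [28, 1, 11]
After line 5 (a[0] = 28, c[0] = 28; result = True)

[28, 1, 11]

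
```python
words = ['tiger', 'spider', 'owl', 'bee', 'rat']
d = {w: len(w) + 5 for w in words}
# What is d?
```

{'tiger': 10, 'spider': 11, 'owl': 8, 'bee': 8, 'rat': 8}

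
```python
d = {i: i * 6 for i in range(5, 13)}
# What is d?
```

{5: 30, 6: 36, 7: 42, 8: 48, 9: 54, 10: 60, 11: 66, 12: 72}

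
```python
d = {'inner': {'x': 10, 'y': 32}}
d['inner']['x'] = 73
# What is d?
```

After line 1: d = {'inner': {'x': 10, 'y': 32}}
After line 2 (inner x overwritten): d = {'inner': {'x': 73, 'y': 32}}

{'inner': {'x': 73, 'y': 32}}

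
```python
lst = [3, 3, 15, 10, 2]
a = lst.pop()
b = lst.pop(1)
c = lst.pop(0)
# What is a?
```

After line 1: lst = [3, 3, 15, 10, 2]
After line 2 (pop() -> a = 2): lst = [3, 3, 15, 10]
After line 3 (pop(1) -> b = 3): lst = [3, 15, 10]
After line 4 (pop(0) -> c = 3): lst = [15, 10]

2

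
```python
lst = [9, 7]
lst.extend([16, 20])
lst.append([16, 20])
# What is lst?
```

After line 1: lst = [9, 7]
After line 2 (extend unpacks [16, 20]): lst = [9, 7, 16, 20]
After line 3 (append adds [16, 20] as single element): lst = [9, 7, 16, 20, [16, 20]]

[9, 7, 16, 20, [16, 20]]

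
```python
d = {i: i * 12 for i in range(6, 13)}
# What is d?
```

{6: 72, 7: 84, 8: 96, 9: 108, 10: 120, 11: 132, 12: 144}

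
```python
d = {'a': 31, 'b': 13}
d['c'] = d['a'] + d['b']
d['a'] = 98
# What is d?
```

After line 1: d = {'a': 31, 'b': 13}
After line 2 (d['c'] = 31 + 13): d = {'a': 31, 'b': 13, 'c': 44}
After line 3: d = {'a': 98, 'b': 13, 'c': 44}

{'a': 98, 'b': 13, 'c': 44}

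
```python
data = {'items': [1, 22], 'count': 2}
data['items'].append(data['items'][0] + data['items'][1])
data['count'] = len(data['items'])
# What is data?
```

After line 1: data = {'items': [1, 22], 'count': 2}
After line 2 (append 1 + 22 = 23): data = {'items': [1, 22, 23], 'count': 2}
After line 3 (count = len(items) = 3): data = {'items': [1, 22, 23], 'count': 3}

{'items': [1, 22, 23], 'count': 3}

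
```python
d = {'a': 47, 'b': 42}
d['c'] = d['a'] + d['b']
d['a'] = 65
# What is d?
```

After line 1: d = {'a': 47, 'b': 42}
After line 2 (d['c'] = 47 + 42): d = {'a': 47, 'b': 42, 'c': 89}
After line 3: d = {'a': 65, 'b': 42, 'c': 89}

{'a': 65, 'b': 42, 'c': 89}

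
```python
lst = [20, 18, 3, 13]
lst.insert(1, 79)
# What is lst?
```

[20, 79, 18, 3, 13]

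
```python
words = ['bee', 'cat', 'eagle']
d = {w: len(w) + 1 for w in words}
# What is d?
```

{'bee': 4, 'cat': 4, 'eagle': 6}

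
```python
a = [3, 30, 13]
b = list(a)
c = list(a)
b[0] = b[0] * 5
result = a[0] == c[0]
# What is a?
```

After line 1: a = [3, 30, 13]
After line 2 (b = list(a), copy): a = [3, 30, 13], b = [3, 30, 13]
After line 3 (c = list(a) is a copy, new object): c = [3, 30, 13]
After line 4 (b[0] = 3 * 5 = 15; only b mutates (copy)): a = [3, 30, 13], b = [15, 30, 13], c = [3, 30, 13]
After line 5 (a[0] = 3, c[0] = 3; result = True)

[3, 30, 13]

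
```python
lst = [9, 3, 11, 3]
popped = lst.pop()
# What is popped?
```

3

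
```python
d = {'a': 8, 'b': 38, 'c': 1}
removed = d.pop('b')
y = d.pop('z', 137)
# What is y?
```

After line 1: d = {'a': 8, 'b': 38, 'c': 1}
After line 2 (pop 'b' returns 38): d = {'a': 8, 'c': 1}, removed = 38
After line 3 (pop 'z' missing, returns default 137): d = {'a': 8, 'c': 1}, y = 137

137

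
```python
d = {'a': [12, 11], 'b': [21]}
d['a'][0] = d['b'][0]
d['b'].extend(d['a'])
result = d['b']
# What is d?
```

After line 1: d = {'a': [12, 11], 'b': [21]}
After line 2 (a[0] = b[0] = 21): d = {'a': [21, 11], 'b': [21]}
After line 3 (b.extend(a) appends [21, 11]): d = {'a': [21, 11], 'b': [21, 21, 11]}
After line 4: result = d['b'] = [21, 21, 11]

{'a': [21, 11], 'b': [21, 21, 11]}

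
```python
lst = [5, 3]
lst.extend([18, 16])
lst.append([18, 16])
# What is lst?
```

After line 1: lst = [5, 3]
After line 2 (extend unpacks [18, 16]): lst = [5, 3, 18, 16]
After line 3 (append adds [18, 16] as single element): lst = [5, 3, 18, 16, [18, 16]]

[5, 3, 18, 16, [18, 16]]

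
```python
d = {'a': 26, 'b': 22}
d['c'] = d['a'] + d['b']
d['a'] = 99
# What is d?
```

After line 1: d = {'a': 26, 'b': 22}
After line 2 (d['c'] = 26 + 22): d = {'a': 26, 'b': 22, 'c': 48}
After line 3: d = {'a': 99, 'b': 22, 'c': 48}

{'a': 99, 'b': 22, 'c': 48}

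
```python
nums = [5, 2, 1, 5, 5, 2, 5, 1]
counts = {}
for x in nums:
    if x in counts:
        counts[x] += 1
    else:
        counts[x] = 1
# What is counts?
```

Initial: counts = {}, nums = [5, 2, 1, 5, 5, 2, 5, 1]
See 5: counts = {5: 1}
See 2: counts = {5: 1, 2: 1}
See 1: counts = {5: 1, 2: 1, 1: 1}
See 5: counts = {5: 2, 2: 1, 1: 1}
See 5: counts = {5: 3, 2: 1, 1: 1}
See 2: counts = {5: 3, 2: 2, 1: 1}
See 5: counts = {5: 4, 2: 2, 1: 1}
See 1: counts = {5: 4, 2: 2, 1: 2}

{5: 4, 2: 2, 1: 2}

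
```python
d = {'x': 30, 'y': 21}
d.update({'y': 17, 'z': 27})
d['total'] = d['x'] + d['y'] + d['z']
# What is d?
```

After line 1: d = {'x': 30, 'y': 21}
After line 2 (y overwritten, z added): d = {'x': 30, 'y': 17, 'z': 27}
After line 3 (total = 30 + 17 + 27 = 74): d = {'x': 30, 'y': 17, 'z': 27, 'total': 74}

{'x': 30, 'y': 17, 'z': 27, 'total': 74}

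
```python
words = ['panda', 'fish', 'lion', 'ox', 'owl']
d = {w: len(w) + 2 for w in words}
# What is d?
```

{'panda': 7, 'fish': 6, 'lion': 6, 'ox': 4, 'owl': 5}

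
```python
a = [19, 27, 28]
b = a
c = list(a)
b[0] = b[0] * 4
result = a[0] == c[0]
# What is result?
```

After line 1: a = [19, 27, 28]
After line 2 (b = a, alias): a = [19, 27, 28], b = [19, 27, 28]
After line 3 (c = list(a) is a copy, new object): c = [19, 27, 28]
After line 4 (b[0] = 19 * 4 = 76; mutates shared a/b): a = b = [76, 27, 28], c = [19, 27, 28]
After line 5 (a[0] = 76, c[0] = 19; result = False)

False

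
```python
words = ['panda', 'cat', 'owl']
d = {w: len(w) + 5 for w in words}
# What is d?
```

{'panda': 10, 'cat': 8, 'owl': 8}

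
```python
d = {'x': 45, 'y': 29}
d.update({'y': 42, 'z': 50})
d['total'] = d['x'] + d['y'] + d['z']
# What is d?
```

After line 1: d = {'x': 45, 'y': 29}
After line 2 (y overwritten, z added): d = {'x': 45, 'y': 42, 'z': 50}
After line 3 (total = 45 + 42 + 50 = 137): d = {'x': 45, 'y': 42, 'z': 50, 'total': 137}

{'x': 45, 'y': 42, 'z': 50, 'total': 137}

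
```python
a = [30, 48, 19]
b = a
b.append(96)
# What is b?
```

After line 1: a = [30, 48, 19]
After line 2 (b = a is an alias, same object): a = [30, 48, 19], b = [30, 48, 19]
After line 3 (b.append mutates the shared list): a = [30, 48, 19, 96], b = [30, 48, 19, 96]

[30, 48, 19, 96]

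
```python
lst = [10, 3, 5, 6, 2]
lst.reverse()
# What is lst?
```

[2, 6, 5, 3, 10]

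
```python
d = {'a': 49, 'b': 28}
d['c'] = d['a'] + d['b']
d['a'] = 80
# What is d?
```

After line 1: d = {'a': 49, 'b': 28}
After line 2 (d['c'] = 49 + 28): d = {'a': 49, 'b': 28, 'c': 77}
After line 3: d = {'a': 80, 'b': 28, 'c': 77}

{'a': 80, 'b': 28, 'c': 77}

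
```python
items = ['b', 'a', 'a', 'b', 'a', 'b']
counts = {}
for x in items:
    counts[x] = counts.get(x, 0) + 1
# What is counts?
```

Initial: counts = {}, items = ['b', 'a', 'a', 'b', 'a', 'b']
See 'b': counts = {'b': 1}
See 'a': counts = {'b': 1, 'a': 1}
See 'a': counts = {'b': 1, 'a': 2}
See 'b': counts = {'b': 2, 'a': 2}
See 'a': counts = {'b': 2, 'a': 3}
See 'b': counts = {'b': 3, 'a': 3}

{'b': 3, 'a': 3}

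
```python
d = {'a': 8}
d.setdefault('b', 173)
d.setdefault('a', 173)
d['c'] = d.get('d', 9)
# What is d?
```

After line 1: d = {'a': 8}
After line 2 (setdefault adds 'b'=173): d = {'a': 8, 'b': 173}
After line 3 (setdefault 'a' no-op, already exists): d = {'a': 8, 'b': 173}
After line 4 (get('d', 9) returns default since 'd' not in d): d = {'a': 8, 'b': 173, 'c': 9}

{'a': 8, 'b': 173, 'c': 9}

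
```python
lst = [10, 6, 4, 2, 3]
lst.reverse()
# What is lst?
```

[3, 2, 4, 6, 10]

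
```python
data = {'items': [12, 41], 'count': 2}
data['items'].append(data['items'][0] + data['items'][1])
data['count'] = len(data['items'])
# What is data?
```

After line 1: data = {'items': [12, 41], 'count': 2}
After line 2 (append 12 + 41 = 53): data = {'items': [12, 41, 53], 'count': 2}
After line 3 (count = len(items) = 3): data = {'items': [12, 41, 53], 'count': 3}

{'items': [12, 41, 53], 'count': 3}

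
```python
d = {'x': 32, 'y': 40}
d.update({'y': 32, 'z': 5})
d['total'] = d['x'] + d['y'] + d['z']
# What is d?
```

After line 1: d = {'x': 32, 'y': 40}
After line 2 (y overwritten, z added): d = {'x': 32, 'y': 32, 'z': 5}
After line 3 (total = 32 + 32 + 5 = 69): d = {'x': 32, 'y': 32, 'z': 5, 'total': 69}

{'x': 32, 'y': 32, 'z': 5, 'total': 69}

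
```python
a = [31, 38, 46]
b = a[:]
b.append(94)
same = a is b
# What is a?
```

After line 1: a = [31, 38, 46]
After line 2 (b = a[:] is a shallow copy, new object): a = [31, 38, 46], b = [31, 38, 46]
After line 3 (append only mutates b): a = [31, 38, 46], b = [31, 38, 46, 94]
After line 4 (same = a is b; different objects -> False): same = False

[31, 38, 46]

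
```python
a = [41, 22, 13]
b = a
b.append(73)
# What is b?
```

After line 1: a = [41, 22, 13]
After line 2 (b = a is an alias, same object): a = [41, 22, 13], b = [41, 22, 13]
After line 3 (b.append mutates the shared list): a = [41, 22, 13, 73], b = [41, 22, 13, 73]

[41, 22, 13, 73]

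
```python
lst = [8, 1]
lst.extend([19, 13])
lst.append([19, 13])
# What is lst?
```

After line 1: lst = [8, 1]
After line 2 (extend unpacks [19, 13]): lst = [8, 1, 19, 13]
After line 3 (append adds [19, 13] as single element): lst = [8, 1, 19, 13, [19, 13]]

[8, 1, 19, 13, [19, 13]]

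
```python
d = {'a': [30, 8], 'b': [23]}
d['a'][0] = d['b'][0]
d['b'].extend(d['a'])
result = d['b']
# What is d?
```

After line 1: d = {'a': [30, 8], 'b': [23]}
After line 2 (a[0] = b[0] = 23): d = {'a': [23, 8], 'b': [23]}
After line 3 (b.extend(a) appends [23, 8]): d = {'a': [23, 8], 'b': [23, 23, 8]}
After line 4: result = d['b'] = [23, 23, 8]

{'a': [23, 8], 'b': [23, 23, 8]}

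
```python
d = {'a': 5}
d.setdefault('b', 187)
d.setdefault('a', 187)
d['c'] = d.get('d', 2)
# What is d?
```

After line 1: d = {'a': 5}
After line 2 (setdefault adds 'b'=187): d = {'a': 5, 'b': 187}
After line 3 (setdefault 'a' no-op, already exists): d = {'a': 5, 'b': 187}
After line 4 (get('d', 2) returns default since 'd' not in d): d = {'a': 5, 'b': 187, 'c': 2}

{'a': 5, 'b': 187, 'c': 2}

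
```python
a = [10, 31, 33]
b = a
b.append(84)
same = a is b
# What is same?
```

After line 1: a = [10, 31, 33]
After line 2 (b = a is an alias, same object): a = [10, 31, 33], b = [10, 31, 33]
After line 3 (b.append mutates the shared list): a = [10, 31, 33, 84], b = [10, 31, 33, 84]
After line 4 (same = a is b; same object -> True): same = True

True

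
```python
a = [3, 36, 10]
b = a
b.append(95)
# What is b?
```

After line 1: a = [3, 36, 10]
After line 2 (b = a is an alias, same object): a = [3, 36, 10], b = [3, 36, 10]
After line 3 (b.append mutates the shared list): a = [3, 36, 10, 95], b = [3, 36, 10, 95]

[3, 36, 10, 95]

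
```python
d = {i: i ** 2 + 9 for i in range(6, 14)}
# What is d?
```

{6: 45, 7: 58, 8: 73, 9: 90, 10: 109, 11: 130, 12: 153, 13: 178}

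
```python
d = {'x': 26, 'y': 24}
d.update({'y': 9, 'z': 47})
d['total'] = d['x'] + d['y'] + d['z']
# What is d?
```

After line 1: d = {'x': 26, 'y': 24}
After line 2 (y overwritten, z added): d = {'x': 26, 'y': 9, 'z': 47}
After line 3 (total = 26 + 9 + 47 = 82): d = {'x': 26, 'y': 9, 'z': 47, 'total': 82}

{'x': 26, 'y': 9, 'z': 47, 'total': 82}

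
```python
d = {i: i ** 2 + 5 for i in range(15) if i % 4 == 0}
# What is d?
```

{0: 5, 4: 21, 8: 69, 12: 149}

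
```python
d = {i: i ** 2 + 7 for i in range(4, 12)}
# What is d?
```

{4: 23, 5: 32, 6: 43, 7: 56, 8: 71, 9: 88, 10: 107, 11: 128}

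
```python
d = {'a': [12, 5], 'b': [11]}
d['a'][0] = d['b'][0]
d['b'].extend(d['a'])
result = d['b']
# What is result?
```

After line 1: d = {'a': [12, 5], 'b': [11]}
After line 2 (a[0] = b[0] = 11): d = {'a': [11, 5], 'b': [11]}
After line 3 (b.extend(a) appends [11, 5]): d = {'a': [11, 5], 'b': [11, 11, 5]}
After line 4: result = d['b'] = [11, 11, 5]

[11, 11, 5]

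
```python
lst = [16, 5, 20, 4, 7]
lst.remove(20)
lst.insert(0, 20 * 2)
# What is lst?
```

After line 1: lst = [16, 5, 20, 4, 7]
After line 2 (remove first 20): lst = [16, 5, 4, 7]
After line 3 (insert 40 at index 0): lst = [40, 16, 5, 4, 7]

[40, 16, 5, 4, 7]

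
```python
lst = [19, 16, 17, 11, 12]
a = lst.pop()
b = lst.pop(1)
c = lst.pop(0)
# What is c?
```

After line 1: lst = [19, 16, 17, 11, 12]
After line 2 (pop() -> a = 12): lst = [19, 16, 17, 11]
After line 3 (pop(1) -> b = 16): lst = [19, 17, 11]
After line 4 (pop(0) -> c = 19): lst = [17, 11]

19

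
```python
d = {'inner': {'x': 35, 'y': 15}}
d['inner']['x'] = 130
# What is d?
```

After line 1: d = {'inner': {'x': 35, 'y': 15}}
After line 2 (inner x overwritten): d = {'inner': {'x': 130, 'y': 15}}

{'inner': {'x': 130, 'y': 15}}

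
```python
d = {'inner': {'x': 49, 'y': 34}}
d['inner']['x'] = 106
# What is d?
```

After line 1: d = {'inner': {'x': 49, 'y': 34}}
After line 2 (inner x overwritten): d = {'inner': {'x': 106, 'y': 34}}

{'inner': {'x': 106, 'y': 34}}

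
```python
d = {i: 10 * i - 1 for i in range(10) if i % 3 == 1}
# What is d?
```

{1: 9, 4: 39, 7: 69}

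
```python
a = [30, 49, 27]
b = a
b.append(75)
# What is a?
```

After line 1: a = [30, 49, 27]
After line 2 (b = a is an alias, same object): a = [30, 49, 27], b = [30, 49, 27]
After line 3 (b.append mutates the shared list): a = [30, 49, 27, 75], b = [30, 49, 27, 75]

[30, 49, 27, 75]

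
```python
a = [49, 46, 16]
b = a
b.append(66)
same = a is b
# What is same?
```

After line 1: a = [49, 46, 16]
After line 2 (b = a is an alias, same object): a = [49, 46, 16], b = [49, 46, 16]
After line 3 (b.append mutates the shared list): a = [49, 46, 16, 66], b = [49, 46, 16, 66]
After line 4 (same = a is b; same object -> True): same = True

True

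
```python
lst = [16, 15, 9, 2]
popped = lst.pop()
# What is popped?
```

2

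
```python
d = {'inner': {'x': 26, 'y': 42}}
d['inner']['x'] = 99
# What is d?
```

After line 1: d = {'inner': {'x': 26, 'y': 42}}
After line 2 (inner x overwritten): d = {'inner': {'x': 99, 'y': 42}}

{'inner': {'x': 99, 'y': 42}}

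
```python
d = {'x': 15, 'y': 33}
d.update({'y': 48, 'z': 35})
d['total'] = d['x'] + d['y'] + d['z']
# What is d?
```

After line 1: d = {'x': 15, 'y': 33}
After line 2 (y overwritten, z added): d = {'x': 15, 'y': 48, 'z': 35}
After line 3 (total = 15 + 48 + 35 = 98): d = {'x': 15, 'y': 48, 'z': 35, 'total': 98}

{'x': 15, 'y': 48, 'z': 35, 'total': 98}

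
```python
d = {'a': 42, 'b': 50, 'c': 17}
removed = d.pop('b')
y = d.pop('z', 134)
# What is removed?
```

After line 1: d = {'a': 42, 'b': 50, 'c': 17}
After line 2 (pop 'b' returns 50): d = {'a': 42, 'c': 17}, removed = 50
After line 3 (pop 'z' missing, returns default 134): d = {'a': 42, 'c': 17}, y = 134

50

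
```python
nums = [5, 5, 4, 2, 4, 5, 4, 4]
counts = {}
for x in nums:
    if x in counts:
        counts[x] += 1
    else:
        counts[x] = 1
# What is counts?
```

Initial: counts = {}, nums = [5, 5, 4, 2, 4, 5, 4, 4]
See 5: counts = {5: 1}
See 5: counts = {5: 2}
See 4: counts = {5: 2, 4: 1}
See 2: counts = {5: 2, 4: 1, 2: 1}
See 4: counts = {5: 2, 4: 2, 2: 1}
See 5: counts = {5: 3, 4: 2, 2: 1}
See 4: counts = {5: 3, 4: 3, 2: 1}
See 4: counts = {5: 3, 4: 4, 2: 1}

{5: 3, 4: 4, 2: 1}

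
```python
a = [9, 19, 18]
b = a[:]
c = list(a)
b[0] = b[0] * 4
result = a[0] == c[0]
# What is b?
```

After line 1: a = [9, 19, 18]
After line 2 (b = a[:], copy): a = [9, 19, 18], b = [9, 19, 18]
After line 3 (c = list(a) is a copy, new object): c = [9, 19, 18]
After line 4 (b[0] = 9 * 4 = 36; only b mutates (copy)): a = [9, 19, 18], b = [36, 19, 18], c = [9, 19, 18]
After line 5 (a[0] = 9, c[0] = 9; result = True)

[36, 19, 18]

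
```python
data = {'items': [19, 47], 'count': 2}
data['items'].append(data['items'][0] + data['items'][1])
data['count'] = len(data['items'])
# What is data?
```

After line 1: data = {'items': [19, 47], 'count': 2}
After line 2 (append 19 + 47 = 66): data = {'items': [19, 47, 66], 'count': 2}
After line 3 (count = len(items) = 3): data = {'items': [19, 47, 66], 'count': 3}

{'items': [19, 47, 66], 'count': 3}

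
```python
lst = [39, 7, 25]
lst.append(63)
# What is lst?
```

[39, 7, 25, 63]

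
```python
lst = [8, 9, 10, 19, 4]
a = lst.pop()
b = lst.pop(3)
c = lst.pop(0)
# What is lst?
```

After line 1: lst = [8, 9, 10, 19, 4]
After line 2 (pop() -> a = 4): lst = [8, 9, 10, 19]
After line 3 (pop(3) -> b = 19): lst = [8, 9, 10]
After line 4 (pop(0) -> c = 8): lst = [9, 10]

[9, 10]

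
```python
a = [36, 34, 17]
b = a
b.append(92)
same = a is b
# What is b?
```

After line 1: a = [36, 34, 17]
After line 2 (b = a is an alias, same object): a = [36, 34, 17], b = [36, 34, 17]
After line 3 (b.append mutates the shared list): a = [36, 34, 17, 92], b = [36, 34, 17, 92]
After line 4 (same = a is b; same object -> True): same = True

[36, 34, 17, 92]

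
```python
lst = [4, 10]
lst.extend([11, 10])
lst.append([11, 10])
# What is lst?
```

After line 1: lst = [4, 10]
After line 2 (extend unpacks [11, 10]): lst = [4, 10, 11, 10]
After line 3 (append adds [11, 10] as single element): lst = [4, 10, 11, 10, [11, 10]]

[4, 10, 11, 10, [11, 10]]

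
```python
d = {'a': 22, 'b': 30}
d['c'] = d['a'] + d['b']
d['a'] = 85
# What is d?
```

After line 1: d = {'a': 22, 'b': 30}
After line 2 (d['c'] = 22 + 30): d = {'a': 22, 'b': 30, 'c': 52}
After line 3: d = {'a': 85, 'b': 30, 'c': 52}

{'a': 85, 'b': 30, 'c': 52}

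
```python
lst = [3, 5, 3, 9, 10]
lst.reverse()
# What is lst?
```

[10, 9, 3, 5, 3]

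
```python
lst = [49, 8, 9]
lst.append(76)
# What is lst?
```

[49, 8, 9, 76]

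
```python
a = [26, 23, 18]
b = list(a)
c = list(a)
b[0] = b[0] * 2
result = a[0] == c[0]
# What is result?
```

After line 1: a = [26, 23, 18]
After line 2 (b = list(a), copy): a = [26, 23, 18], b = [26, 23, 18]
After line 3 (c = list(a) is a copy, new object): c = [26, 23, 18]
After line 4 (b[0] = 26 * 2 = 52; only b mutates (copy)): a = [26, 23, 18], b = [52, 23, 18], c = [26, 23, 18]
After line 5 (a[0] = 26, c[0] = 26; result = True)

True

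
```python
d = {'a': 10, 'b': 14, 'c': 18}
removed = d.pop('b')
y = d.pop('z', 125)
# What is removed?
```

After line 1: d = {'a': 10, 'b': 14, 'c': 18}
After line 2 (pop 'b' returns 14): d = {'a': 10, 'c': 18}, removed = 14
After line 3 (pop 'z' missing, returns default 125): d = {'a': 10, 'c': 18}, y = 125

14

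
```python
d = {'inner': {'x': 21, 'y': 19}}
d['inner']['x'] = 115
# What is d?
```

After line 1: d = {'inner': {'x': 21, 'y': 19}}
After line 2 (inner x overwritten): d = {'inner': {'x': 115, 'y': 19}}

{'inner': {'x': 115, 'y': 19}}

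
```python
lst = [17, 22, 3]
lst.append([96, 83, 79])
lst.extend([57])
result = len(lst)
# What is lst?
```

After line 1: lst = [17, 22, 3]
After line 2 (append adds [96, 83, 79] as single element): lst = [17, 22, 3, [96, 83, 79]]
After line 3 (extend unpacks [57], adds 57): lst = [17, 22, 3, [96, 83, 79], 57]
After line 4: result = len(lst) = 5

[17, 22, 3, [96, 83, 79], 57]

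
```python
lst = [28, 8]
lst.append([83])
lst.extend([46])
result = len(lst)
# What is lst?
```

After line 1: lst = [28, 8]
After line 2 (append adds [83] as single element): lst = [28, 8, [83]]
After line 3 (extend unpacks [46], adds 46): lst = [28, 8, [83], 46]
After line 4: result = len(lst) = 4

[28, 8, [83], 46]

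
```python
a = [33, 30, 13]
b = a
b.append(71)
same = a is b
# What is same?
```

After line 1: a = [33, 30, 13]
After line 2 (b = a is an alias, same object): a = [33, 30, 13], b = [33, 30, 13]
After line 3 (b.append mutates the shared list): a = [33, 30, 13, 71], b = [33, 30, 13, 71]
After line 4 (same = a is b; same object -> True): same = True

True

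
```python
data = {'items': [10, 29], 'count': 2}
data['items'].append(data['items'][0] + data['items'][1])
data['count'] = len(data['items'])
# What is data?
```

After line 1: data = {'items': [10, 29], 'count': 2}
After line 2 (append 10 + 29 = 39): data = {'items': [10, 29, 39], 'count': 2}
After line 3 (count = len(items) = 3): data = {'items': [10, 29, 39], 'count': 3}

{'items': [10, 29, 39], 'count': 3}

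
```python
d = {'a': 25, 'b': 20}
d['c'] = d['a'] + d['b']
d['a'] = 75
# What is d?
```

After line 1: d = {'a': 25, 'b': 20}
After line 2 (d['c'] = 25 + 20): d = {'a': 25, 'b': 20, 'c': 45}
After line 3: d = {'a': 75, 'b': 20, 'c': 45}

{'a': 75, 'b': 20, 'c': 45}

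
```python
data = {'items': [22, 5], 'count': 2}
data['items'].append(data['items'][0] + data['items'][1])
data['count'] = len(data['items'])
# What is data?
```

After line 1: data = {'items': [22, 5], 'count': 2}
After line 2 (append 22 + 5 = 27): data = {'items': [22, 5, 27], 'count': 2}
After line 3 (count = len(items) = 3): data = {'items': [22, 5, 27], 'count': 3}

{'items': [22, 5, 27], 'count': 3}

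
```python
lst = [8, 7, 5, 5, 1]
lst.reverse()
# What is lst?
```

[1, 5, 5, 7, 8]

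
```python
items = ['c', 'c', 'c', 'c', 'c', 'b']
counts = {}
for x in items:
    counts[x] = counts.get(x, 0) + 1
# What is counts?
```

Initial: counts = {}, items = ['c', 'c', 'c', 'c', 'c', 'b']
See 'c': counts = {'c': 1}
See 'c': counts = {'c': 2}
See 'c': counts = {'c': 3}
See 'c': counts = {'c': 4}
See 'c': counts = {'c': 5}
See 'b': counts = {'c': 5, 'b': 1}

{'c': 5, 'b': 1}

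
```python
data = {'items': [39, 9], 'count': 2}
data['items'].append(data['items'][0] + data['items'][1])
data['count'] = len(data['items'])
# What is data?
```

After line 1: data = {'items': [39, 9], 'count': 2}
After line 2 (append 39 + 9 = 48): data = {'items': [39, 9, 48], 'count': 2}
After line 3 (count = len(items) = 3): data = {'items': [39, 9, 48], 'count': 3}

{'items': [39, 9, 48], 'count': 3}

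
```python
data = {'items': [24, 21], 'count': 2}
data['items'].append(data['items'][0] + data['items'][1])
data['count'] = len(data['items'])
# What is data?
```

After line 1: data = {'items': [24, 21], 'count': 2}
After line 2 (append 24 + 21 = 45): data = {'items': [24, 21, 45], 'count': 2}
After line 3 (count = len(items) = 3): data = {'items': [24, 21, 45], 'count': 3}

{'items': [24, 21, 45], 'count': 3}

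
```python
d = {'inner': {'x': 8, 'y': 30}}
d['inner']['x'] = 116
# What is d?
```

After line 1: d = {'inner': {'x': 8, 'y': 30}}
After line 2 (inner x overwritten): d = {'inner': {'x': 116, 'y': 30}}

{'inner': {'x': 116, 'y': 30}}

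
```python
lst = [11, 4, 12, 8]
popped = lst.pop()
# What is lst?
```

[11, 4, 12]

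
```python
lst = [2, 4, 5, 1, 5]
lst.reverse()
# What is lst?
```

[5, 1, 5, 4, 2]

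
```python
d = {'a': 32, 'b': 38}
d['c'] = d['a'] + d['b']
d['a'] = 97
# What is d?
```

After line 1: d = {'a': 32, 'b': 38}
After line 2 (d['c'] = 32 + 38): d = {'a': 32, 'b': 38, 'c': 70}
After line 3: d = {'a': 97, 'b': 38, 'c': 70}

{'a': 97, 'b': 38, 'c': 70}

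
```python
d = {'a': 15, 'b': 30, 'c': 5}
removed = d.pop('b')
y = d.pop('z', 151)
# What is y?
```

After line 1: d = {'a': 15, 'b': 30, 'c': 5}
After line 2 (pop 'b' returns 30): d = {'a': 15, 'c': 5}, removed = 30
After line 3 (pop 'z' missing, returns default 151): d = {'a': 15, 'c': 5}, y = 151

151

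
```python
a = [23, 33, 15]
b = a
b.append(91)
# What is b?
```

After line 1: a = [23, 33, 15]
After line 2 (b = a is an alias, same object): a = [23, 33, 15], b = [23, 33, 15]
After line 3 (b.append mutates the shared list): a = [23, 33, 15, 91], b = [23, 33, 15, 91]

[23, 33, 15, 91]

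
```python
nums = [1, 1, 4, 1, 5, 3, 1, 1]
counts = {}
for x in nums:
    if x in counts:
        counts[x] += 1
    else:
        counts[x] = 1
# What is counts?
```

Initial: counts = {}, nums = [1, 1, 4, 1, 5, 3, 1, 1]
See 1: counts = {1: 1}
See 1: counts = {1: 2}
See 4: counts = {1: 2, 4: 1}
See 1: counts = {1: 3, 4: 1}
See 5: counts = {1: 3, 4: 1, 5: 1}
See 3: counts = {1: 3, 4: 1, 5: 1, 3: 1}
See 1: counts = {1: 4, 4: 1, 5: 1, 3: 1}
See 1: counts = {1: 5, 4: 1, 5: 1, 3: 1}

{1: 5, 4: 1, 5: 1, 3: 1}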